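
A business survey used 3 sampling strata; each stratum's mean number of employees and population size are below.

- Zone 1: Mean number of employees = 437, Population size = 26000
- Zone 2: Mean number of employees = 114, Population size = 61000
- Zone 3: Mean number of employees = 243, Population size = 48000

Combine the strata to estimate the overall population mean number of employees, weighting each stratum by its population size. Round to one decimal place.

Σ Nₕ·x̄ₕ = 437×26000 + 114×61000 + 243×48000
  = 29980000
Σ Nₕ = 26000 + 61000 + 48000 = 135000
Overall mean = 29980000 / 135000 = 222.07407

222.1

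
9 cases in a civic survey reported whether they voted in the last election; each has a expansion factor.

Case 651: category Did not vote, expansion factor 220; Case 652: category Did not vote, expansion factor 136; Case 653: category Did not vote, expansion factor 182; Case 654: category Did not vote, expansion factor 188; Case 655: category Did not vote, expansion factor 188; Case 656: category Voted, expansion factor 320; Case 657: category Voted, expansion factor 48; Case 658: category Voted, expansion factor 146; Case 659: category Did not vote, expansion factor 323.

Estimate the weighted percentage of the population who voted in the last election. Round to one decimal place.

Sum of weights for 'Voted' = 320 + 48 + 146 = 514
Total weight = 220 + 136 + 182 + 188 + 188 + 320 + 48 + 146 + 323 = 1751
Weighted proportion = 514 / 1751 = 0.29354654 → 29.354654%

29.4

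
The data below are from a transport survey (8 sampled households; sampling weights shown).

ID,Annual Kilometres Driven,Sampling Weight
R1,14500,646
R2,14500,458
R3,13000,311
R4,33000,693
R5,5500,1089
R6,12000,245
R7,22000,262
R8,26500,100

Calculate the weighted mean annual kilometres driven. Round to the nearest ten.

Weighted sum = 60263500
Sum of weights = 646 + 458 + 311 + 693 + 1089 + 245 + 262 + 100 = 3804
Weighted mean = 60263500 / 3804 = 15842.14

15840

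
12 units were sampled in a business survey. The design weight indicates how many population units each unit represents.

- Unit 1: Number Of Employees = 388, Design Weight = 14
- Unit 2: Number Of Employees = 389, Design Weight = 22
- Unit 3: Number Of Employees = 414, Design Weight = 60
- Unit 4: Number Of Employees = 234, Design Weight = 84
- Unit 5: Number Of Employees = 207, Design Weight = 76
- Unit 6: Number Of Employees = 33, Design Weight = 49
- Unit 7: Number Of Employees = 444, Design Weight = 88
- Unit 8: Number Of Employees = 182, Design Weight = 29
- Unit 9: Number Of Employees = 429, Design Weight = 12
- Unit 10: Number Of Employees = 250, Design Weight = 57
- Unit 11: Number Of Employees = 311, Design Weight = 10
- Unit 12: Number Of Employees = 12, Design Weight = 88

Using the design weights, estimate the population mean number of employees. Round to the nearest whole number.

Weighted sum = 143749
Sum of weights = 14 + 22 + 60 + 84 + 76 + 49 + 88 + 29 + 12 + 57 + 10 + 88 = 589
Weighted mean = 143749 / 589 = 244.05603

244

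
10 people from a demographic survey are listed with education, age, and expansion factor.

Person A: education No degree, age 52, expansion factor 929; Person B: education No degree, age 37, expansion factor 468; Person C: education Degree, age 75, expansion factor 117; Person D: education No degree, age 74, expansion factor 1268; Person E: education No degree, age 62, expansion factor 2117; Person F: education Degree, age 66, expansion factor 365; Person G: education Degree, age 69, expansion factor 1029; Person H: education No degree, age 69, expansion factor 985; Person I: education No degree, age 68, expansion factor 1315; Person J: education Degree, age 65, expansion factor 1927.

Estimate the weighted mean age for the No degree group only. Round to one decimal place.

No degree rows: A, B, D, E, H, I
Weighted sum = 52×929 + 37×468 + 74×1268 + 62×2117 + 69×985 + 68×1315
  = 48308 + 17316 + 93832 + 131254 + 67965 + 89420 = 448095
Sum of weights = 7082
Weighted mean = 448095 / 7082 = 63.272381

63.3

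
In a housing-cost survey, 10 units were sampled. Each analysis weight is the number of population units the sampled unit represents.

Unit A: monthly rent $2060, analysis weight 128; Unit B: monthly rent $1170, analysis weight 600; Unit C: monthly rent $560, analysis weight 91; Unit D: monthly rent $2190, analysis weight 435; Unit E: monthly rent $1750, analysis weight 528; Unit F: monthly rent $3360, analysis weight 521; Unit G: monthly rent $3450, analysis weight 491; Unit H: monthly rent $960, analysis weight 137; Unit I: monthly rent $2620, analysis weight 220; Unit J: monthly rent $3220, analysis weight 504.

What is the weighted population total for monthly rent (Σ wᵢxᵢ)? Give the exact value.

Weighted total = 2060×128 + 1170×600 + 560×91 + 2190×435 + 1750×528 + 3360×521 + 3450×491 + 960×137 + 2620×220 + 3220×504
  = 263680 + 702000 + 50960 + 952650 + 924000 + 1750560 + 1693950 + 131520 + 576400 + 1622880 = 8668600

8668600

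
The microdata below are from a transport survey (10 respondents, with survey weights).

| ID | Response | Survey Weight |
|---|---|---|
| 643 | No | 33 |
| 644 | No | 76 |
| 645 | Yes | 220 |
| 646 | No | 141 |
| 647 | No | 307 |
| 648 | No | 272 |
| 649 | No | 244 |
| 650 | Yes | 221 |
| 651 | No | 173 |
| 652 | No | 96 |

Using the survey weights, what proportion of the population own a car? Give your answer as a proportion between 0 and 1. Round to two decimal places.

Sum of weights for 'Yes' = 220 + 221 = 441
Total weight = 1783
Weighted proportion = 441 / 1783 = 0.24733595

0.25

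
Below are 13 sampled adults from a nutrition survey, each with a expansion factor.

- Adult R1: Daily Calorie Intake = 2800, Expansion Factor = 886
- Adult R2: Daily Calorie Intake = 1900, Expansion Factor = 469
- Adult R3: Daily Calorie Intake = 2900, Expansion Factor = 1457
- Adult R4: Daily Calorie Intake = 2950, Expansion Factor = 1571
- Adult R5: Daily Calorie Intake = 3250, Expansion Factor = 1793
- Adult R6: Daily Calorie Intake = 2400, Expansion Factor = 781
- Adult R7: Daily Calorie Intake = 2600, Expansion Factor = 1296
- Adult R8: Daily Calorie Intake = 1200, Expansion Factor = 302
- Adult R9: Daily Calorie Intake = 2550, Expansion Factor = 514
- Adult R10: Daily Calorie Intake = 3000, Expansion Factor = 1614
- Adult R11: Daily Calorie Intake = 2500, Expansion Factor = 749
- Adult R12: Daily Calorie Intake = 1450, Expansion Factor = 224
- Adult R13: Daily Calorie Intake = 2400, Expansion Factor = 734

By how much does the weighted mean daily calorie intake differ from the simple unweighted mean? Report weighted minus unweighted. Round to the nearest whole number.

272

Unweighted sum = 31900
Unweighted mean = 31900 / 13 = 2453.8462
Weighted sum = 33776900
Sum of weights = 12390
Weighted mean = 33776900 / 12390 = 2726.1421
Difference (weighted minus unweighted) = 272.2959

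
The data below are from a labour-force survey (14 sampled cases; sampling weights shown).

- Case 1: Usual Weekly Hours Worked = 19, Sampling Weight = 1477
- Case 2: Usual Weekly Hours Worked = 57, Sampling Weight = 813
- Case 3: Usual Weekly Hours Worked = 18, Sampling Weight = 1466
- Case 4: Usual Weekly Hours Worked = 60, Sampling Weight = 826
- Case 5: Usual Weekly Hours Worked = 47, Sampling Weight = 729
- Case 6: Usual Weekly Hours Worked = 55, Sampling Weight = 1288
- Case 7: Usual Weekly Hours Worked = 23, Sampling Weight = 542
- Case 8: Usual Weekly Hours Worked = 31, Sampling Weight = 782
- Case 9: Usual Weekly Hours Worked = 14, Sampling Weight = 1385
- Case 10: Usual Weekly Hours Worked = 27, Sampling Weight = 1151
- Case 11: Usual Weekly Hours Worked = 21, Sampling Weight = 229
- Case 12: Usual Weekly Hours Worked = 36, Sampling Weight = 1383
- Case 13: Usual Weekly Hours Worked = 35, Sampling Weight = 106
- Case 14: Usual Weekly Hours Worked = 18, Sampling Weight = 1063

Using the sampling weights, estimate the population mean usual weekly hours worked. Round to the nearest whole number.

32

Weighted sum = 420071
Sum of weights = 13240
Weighted mean = 420071 / 13240 = 31.727417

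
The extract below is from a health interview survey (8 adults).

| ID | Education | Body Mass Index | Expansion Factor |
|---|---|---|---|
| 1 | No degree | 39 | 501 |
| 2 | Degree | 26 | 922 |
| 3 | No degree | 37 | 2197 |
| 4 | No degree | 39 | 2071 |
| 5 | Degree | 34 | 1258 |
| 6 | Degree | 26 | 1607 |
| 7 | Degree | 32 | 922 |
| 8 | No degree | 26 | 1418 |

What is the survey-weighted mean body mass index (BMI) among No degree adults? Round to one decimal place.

35.3

No degree rows: 1, 3, 4, 8
Weighted sum = 39×501 + 37×2197 + 39×2071 + 26×1418
  = 19539 + 81289 + 80769 + 36868 = 218465
Sum of weights = 501 + 2197 + 2071 + 1418 = 6187
Weighted mean = 218465 / 6187 = 35.310328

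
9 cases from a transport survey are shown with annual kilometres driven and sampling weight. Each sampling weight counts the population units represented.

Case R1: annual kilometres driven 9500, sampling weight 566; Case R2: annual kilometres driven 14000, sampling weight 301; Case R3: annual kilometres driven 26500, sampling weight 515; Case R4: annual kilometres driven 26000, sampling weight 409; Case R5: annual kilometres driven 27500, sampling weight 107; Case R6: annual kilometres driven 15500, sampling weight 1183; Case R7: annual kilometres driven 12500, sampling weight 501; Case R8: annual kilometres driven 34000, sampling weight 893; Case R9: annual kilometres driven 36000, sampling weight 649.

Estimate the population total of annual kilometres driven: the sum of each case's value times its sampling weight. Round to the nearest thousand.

115140000

Weighted total = 9500×566 + 14000×301 + 26500×515 + 26000×409 + 27500×107 + 15500×1183 + 12500×501 + 34000×893 + 36000×649
  = 5377000 + 4214000 + 13647500 + 10634000 + 2942500 + 18336500 + 6262500 + 30362000 + 23364000 = 115140000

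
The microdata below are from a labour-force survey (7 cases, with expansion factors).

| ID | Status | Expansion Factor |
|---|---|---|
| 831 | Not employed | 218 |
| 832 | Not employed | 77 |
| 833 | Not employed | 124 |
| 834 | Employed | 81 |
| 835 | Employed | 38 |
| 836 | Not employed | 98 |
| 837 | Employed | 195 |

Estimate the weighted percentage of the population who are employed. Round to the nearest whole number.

Sum of weights for 'Employed' = 81 + 38 + 195 = 314
Total weight = 218 + 77 + 124 + 81 + 38 + 98 + 195 = 831
Weighted proportion = 314 / 831 = 0.377858 → 37.7858%

38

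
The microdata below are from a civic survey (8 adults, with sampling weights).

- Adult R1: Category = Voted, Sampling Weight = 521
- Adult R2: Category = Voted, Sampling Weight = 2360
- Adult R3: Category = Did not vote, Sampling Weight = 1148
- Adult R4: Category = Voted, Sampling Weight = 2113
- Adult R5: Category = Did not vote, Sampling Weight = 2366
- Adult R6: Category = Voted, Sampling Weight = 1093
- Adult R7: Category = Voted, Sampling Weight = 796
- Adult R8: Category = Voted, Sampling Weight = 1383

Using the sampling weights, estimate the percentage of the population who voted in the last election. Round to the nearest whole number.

Sum of weights for 'Voted' = 521 + 2360 + 2113 + 1093 + 796 + 1383 = 8266
Total weight = 11780
Weighted proportion = 8266 / 11780 = 0.70169779 → 70.169779%

70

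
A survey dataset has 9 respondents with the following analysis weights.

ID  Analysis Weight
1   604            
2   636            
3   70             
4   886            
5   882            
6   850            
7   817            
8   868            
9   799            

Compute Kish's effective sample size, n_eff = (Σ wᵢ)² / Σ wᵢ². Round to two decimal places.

Σ wᵢ = 604 + 636 + 70 + 886 + 882 + 850 + 817 + 868 + 799 = 6412
Σ wᵢ² = 364816 + 404496 + 4900 + 784996 + 777924 + 722500 + 667489 + 753424 + 638401 = 5118946
n_eff = 6412² / 5118946 = 41113744 / 5118946 = 8.0316815

8.03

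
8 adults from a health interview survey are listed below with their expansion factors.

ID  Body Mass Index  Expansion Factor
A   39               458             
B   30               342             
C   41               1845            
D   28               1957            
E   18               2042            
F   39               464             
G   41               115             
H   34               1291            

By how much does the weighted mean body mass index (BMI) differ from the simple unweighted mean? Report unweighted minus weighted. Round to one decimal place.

Unweighted sum = 39 + 30 + 41 + 28 + 18 + 39 + 41 + 34 = 270
Unweighted mean = 270 / 8 = 33.75
Weighted sum = 39×458 + 30×342 + 41×1845 + 28×1957 + 18×2042 + 39×464 + 41×115 + 34×1291
  = 262024
Sum of weights = 458 + 342 + 1845 + 1957 + 2042 + 464 + 115 + 1291 = 8514
Weighted mean = 262024 / 8514 = 30.775664
Difference (unweighted minus weighted) = 2.9743364

3.0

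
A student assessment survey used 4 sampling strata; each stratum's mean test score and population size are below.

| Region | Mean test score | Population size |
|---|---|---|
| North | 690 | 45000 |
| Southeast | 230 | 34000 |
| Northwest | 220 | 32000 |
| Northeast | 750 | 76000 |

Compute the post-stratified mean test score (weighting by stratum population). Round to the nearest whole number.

550

Σ Nₕ·x̄ₕ = 102910000
Σ Nₕ = 45000 + 34000 + 32000 + 76000 = 187000
Overall mean = 102910000 / 187000 = 550.32086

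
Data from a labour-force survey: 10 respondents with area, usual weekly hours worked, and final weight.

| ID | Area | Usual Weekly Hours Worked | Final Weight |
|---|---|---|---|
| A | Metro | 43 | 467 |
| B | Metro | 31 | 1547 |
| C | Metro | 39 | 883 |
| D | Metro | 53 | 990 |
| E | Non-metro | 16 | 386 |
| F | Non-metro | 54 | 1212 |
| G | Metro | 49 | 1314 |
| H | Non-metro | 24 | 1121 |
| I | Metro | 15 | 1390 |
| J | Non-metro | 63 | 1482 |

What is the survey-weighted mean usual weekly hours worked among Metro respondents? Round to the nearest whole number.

Metro rows: A, B, C, D, G, I
Weighted sum = 43×467 + 31×1547 + 39×883 + 53×990 + 49×1314 + 15×1390
  = 20081 + 47957 + 34437 + 52470 + 64386 + 20850 = 240181
Sum of weights = 467 + 1547 + 883 + 990 + 1314 + 1390 = 6591
Weighted mean = 240181 / 6591 = 36.440753

36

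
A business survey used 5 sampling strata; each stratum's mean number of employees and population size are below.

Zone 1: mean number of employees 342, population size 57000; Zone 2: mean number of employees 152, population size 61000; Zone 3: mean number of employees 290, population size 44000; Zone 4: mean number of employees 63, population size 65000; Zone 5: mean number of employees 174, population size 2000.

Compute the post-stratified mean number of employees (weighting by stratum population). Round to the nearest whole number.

201

Σ Nₕ·x̄ₕ = 342×57000 + 152×61000 + 290×44000 + 63×65000 + 174×2000
  = 45969000
Σ Nₕ = 57000 + 61000 + 44000 + 65000 + 2000 = 229000
Overall mean = 45969000 / 229000 = 200.73799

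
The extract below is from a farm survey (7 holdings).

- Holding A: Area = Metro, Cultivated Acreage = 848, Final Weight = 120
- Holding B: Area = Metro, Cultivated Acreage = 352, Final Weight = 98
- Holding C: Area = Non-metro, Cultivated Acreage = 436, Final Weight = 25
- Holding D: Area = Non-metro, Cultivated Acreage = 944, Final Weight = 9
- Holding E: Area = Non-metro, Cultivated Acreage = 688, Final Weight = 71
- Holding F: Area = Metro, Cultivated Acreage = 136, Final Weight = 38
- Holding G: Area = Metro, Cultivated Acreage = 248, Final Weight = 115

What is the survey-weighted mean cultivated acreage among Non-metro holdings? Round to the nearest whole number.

Non-metro rows: C, D, E
Weighted sum = 436×25 + 944×9 + 688×71
  = 10900 + 8496 + 48848 = 68244
Sum of weights = 25 + 9 + 71 = 105
Weighted mean = 68244 / 105 = 649.94286

650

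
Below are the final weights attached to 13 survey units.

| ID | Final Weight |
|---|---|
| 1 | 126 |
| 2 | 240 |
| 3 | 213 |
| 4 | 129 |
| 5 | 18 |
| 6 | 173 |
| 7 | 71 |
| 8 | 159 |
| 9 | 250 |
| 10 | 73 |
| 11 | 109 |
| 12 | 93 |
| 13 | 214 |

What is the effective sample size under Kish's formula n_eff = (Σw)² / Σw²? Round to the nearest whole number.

11

Σ wᵢ = 1868
Σ wᵢ² = 330216
n_eff = 1868² / 330216 = 3489424 / 330216 = 10.567095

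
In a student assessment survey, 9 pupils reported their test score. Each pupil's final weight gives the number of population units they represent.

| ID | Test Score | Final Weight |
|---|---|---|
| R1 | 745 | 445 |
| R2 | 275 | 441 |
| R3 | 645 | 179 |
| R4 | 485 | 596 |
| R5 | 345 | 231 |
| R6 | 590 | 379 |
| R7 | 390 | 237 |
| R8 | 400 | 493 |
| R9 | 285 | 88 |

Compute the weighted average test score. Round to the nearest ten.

Weighted sum = 745×445 + 275×441 + 645×179 + 485×596 + 345×231 + 590×379 + 390×237 + 400×493 + 285×88
  = 331525 + 121275 + 115455 + 289060 + 79695 + 223610 + 92430 + 197200 + 25080 = 1475330
Sum of weights = 3089
Weighted mean = 1475330 / 3089 = 477.60764

480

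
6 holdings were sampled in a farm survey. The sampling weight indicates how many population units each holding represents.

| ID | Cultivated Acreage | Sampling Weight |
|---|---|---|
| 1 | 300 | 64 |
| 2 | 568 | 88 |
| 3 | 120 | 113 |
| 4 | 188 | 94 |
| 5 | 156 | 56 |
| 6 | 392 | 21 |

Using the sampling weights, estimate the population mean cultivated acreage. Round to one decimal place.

269.2

Weighted sum = 300×64 + 568×88 + 120×113 + 188×94 + 156×56 + 392×21
  = 19200 + 49984 + 13560 + 17672 + 8736 + 8232 = 117384
Sum of weights = 64 + 88 + 113 + 94 + 56 + 21 = 436
Weighted mean = 117384 / 436 = 269.22936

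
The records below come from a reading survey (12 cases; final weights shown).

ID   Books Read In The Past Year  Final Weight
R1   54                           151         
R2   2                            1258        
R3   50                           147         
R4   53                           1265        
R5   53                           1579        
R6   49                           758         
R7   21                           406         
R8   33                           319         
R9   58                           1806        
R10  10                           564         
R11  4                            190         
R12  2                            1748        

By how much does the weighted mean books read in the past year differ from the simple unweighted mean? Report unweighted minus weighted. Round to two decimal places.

Unweighted sum = 54 + 2 + 50 + 53 + 53 + 49 + 21 + 33 + 58 + 10 + 4 + 2 = 389
Unweighted mean = 389 / 12 = 32.416667
Weighted sum = 54×151 + 2×1258 + 50×147 + 53×1265 + 53×1579 + 49×758 + 21×406 + 33×319 + 58×1806 + 10×564 + 4×190 + 2×1748
  = 339591
Sum of weights = 151 + 1258 + 147 + 1265 + 1579 + 758 + 406 + 319 + 1806 + 564 + 190 + 1748 = 10191
Weighted mean = 339591 / 10191 = 33.322638
Difference (unweighted minus weighted) = -0.90597095

-0.91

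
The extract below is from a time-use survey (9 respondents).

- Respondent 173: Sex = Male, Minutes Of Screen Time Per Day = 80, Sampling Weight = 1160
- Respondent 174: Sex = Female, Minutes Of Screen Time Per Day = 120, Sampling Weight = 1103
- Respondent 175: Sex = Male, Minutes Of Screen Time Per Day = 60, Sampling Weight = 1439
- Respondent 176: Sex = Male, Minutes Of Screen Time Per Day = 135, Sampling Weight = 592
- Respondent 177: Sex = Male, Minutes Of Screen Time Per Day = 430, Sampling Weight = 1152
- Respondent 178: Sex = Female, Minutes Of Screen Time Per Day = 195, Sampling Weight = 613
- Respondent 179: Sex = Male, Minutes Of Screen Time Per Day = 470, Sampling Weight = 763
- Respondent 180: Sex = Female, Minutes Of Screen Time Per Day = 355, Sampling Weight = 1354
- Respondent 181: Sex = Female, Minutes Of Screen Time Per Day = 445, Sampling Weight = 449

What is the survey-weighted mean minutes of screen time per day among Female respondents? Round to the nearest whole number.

265

Female rows: 174, 178, 180, 181
Weighted sum = 120×1103 + 195×613 + 355×1354 + 445×449
  = 932370
Sum of weights = 1103 + 613 + 1354 + 449 = 3519
Weighted mean = 932370 / 3519 = 264.95311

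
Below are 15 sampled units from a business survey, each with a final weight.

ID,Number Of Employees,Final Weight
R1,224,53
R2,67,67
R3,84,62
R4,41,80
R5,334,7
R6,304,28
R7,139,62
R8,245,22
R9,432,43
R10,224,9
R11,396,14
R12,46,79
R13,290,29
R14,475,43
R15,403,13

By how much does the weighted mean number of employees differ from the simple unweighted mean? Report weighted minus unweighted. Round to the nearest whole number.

Unweighted sum = 3704
Unweighted mean = 3704 / 15 = 246.93333
Weighted sum = 113551
Sum of weights = 611
Weighted mean = 113551 / 611 = 185.84452
Difference (weighted minus unweighted) = -61.088816

-61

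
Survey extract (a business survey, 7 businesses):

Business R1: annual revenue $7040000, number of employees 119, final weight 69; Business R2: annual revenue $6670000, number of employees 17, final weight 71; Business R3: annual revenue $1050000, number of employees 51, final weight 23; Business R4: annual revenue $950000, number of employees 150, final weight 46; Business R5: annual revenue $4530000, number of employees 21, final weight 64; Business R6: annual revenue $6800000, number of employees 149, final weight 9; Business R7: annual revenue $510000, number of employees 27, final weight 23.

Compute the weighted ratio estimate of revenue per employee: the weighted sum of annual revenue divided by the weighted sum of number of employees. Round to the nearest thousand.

Σ wᵢ·y = 7040000×69 + 6670000×71 + 1050000×23 + 950000×46 + 4530000×64 + 6800000×9 + 510000×23
  = 485760000 + 473570000 + 24150000 + 43700000 + 289920000 + 61200000 + 11730000 = 1390030000
Σ wᵢ·x = 119×69 + 17×71 + 51×23 + 150×46 + 21×64 + 149×9 + 27×23
  = 20797
Ratio = 1390030000 / 20797 = 66838.005

67000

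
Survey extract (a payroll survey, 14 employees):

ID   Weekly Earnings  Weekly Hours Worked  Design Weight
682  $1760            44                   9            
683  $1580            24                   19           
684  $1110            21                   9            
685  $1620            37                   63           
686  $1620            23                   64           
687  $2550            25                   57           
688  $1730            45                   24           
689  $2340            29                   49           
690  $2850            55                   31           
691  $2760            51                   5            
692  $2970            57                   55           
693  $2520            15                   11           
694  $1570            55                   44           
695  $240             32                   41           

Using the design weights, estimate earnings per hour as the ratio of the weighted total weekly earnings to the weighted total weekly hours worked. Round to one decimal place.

52.7

Σ wᵢ·y = 935260
Σ wᵢ·x = 17762
Ratio = 935260 / 17762 = 52.655106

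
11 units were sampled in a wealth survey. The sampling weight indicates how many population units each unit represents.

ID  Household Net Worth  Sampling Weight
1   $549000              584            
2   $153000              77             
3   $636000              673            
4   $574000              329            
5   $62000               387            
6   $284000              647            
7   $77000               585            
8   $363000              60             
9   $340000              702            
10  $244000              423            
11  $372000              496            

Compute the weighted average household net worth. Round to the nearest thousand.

353000

Weighted sum = 1750242000
Sum of weights = 584 + 77 + 673 + 329 + 387 + 647 + 585 + 60 + 702 + 423 + 496 = 4963
Weighted mean = 1750242000 / 4963 = 352658.07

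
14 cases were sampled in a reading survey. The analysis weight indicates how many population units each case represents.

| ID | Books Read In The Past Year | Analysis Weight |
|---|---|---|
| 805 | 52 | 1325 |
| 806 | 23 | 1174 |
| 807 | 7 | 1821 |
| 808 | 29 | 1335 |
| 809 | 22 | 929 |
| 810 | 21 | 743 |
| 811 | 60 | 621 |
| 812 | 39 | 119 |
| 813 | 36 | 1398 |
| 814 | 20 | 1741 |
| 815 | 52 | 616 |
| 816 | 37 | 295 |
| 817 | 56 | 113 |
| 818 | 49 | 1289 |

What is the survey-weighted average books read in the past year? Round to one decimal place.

Weighted sum = 422890
Sum of weights = 13519
Weighted mean = 422890 / 13519 = 31.28116

31.3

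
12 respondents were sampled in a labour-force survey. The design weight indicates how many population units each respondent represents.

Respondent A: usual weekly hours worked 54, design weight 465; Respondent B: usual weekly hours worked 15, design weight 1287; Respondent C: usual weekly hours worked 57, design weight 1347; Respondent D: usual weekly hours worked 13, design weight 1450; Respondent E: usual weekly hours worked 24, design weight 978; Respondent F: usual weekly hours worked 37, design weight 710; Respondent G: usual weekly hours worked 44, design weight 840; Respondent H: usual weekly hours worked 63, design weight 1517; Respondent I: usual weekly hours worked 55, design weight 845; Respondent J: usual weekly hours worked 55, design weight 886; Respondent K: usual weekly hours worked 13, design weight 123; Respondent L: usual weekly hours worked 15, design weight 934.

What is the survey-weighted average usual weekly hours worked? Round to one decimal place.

38.1

Weighted sum = 54×465 + 15×1287 + 57×1347 + 13×1450 + 24×978 + 37×710 + 44×840 + 63×1517 + 55×845 + 55×886 + 13×123 + 15×934
  = 25110 + 19305 + 76779 + 18850 + 23472 + 26270 + 36960 + 95571 + 46475 + 48730 + 1599 + 14010 = 433131
Sum of weights = 11382
Weighted mean = 433131 / 11382 = 38.054033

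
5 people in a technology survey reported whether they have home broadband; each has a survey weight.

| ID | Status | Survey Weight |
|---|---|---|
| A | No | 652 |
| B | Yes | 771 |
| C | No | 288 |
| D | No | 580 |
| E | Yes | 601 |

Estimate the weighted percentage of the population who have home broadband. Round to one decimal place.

Sum of weights for 'Yes' = 771 + 601 = 1372
Total weight = 652 + 771 + 288 + 580 + 601 = 2892
Weighted proportion = 1372 / 2892 = 0.47441217 → 47.441217%

47.4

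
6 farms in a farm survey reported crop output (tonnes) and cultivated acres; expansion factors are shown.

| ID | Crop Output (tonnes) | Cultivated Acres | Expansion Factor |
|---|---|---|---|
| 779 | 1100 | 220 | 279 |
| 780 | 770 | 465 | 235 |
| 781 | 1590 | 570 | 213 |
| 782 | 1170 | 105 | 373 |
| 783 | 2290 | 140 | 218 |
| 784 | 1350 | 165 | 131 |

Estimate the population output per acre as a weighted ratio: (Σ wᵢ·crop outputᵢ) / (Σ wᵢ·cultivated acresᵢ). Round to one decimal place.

Σ wᵢ·y = 1100×279 + 770×235 + 1590×213 + 1170×373 + 2290×218 + 1350×131
  = 306900 + 180950 + 338670 + 436410 + 499220 + 176850 = 1939000
Σ wᵢ·x = 220×279 + 465×235 + 570×213 + 105×373 + 140×218 + 165×131
  = 61380 + 109275 + 121410 + 39165 + 30520 + 21615 = 383365
Ratio = 1939000 / 383365 = 5.057843

5.1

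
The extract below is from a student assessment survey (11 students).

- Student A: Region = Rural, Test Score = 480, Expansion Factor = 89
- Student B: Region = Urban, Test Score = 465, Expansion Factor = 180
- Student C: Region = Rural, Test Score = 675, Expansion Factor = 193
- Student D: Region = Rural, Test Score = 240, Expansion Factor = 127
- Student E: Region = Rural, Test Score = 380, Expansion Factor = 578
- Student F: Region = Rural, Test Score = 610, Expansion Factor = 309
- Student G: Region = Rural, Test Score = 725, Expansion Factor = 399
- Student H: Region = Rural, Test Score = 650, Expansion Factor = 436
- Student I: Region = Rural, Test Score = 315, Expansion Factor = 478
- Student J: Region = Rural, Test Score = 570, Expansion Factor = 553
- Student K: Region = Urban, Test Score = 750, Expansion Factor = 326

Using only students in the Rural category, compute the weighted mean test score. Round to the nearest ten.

Rural rows: A, C, D, E, F, G, H, I, J
Weighted sum = 480×89 + 675×193 + 240×127 + 380×578 + 610×309 + 725×399 + 650×436 + 315×478 + 570×553
  = 42720 + 130275 + 30480 + 219640 + 188490 + 289275 + 283400 + 150570 + 315210 = 1650060
Sum of weights = 3162
Weighted mean = 1650060 / 3162 = 521.84061

520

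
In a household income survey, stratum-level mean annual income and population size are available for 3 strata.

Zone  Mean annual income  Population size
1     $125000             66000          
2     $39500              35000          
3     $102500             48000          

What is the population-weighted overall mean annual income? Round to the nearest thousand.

98000

Σ Nₕ·x̄ₕ = 125000×66000 + 39500×35000 + 102500×48000
  = 14552500000
Σ Nₕ = 149000
Overall mean = 14552500000 / 149000 = 97667.785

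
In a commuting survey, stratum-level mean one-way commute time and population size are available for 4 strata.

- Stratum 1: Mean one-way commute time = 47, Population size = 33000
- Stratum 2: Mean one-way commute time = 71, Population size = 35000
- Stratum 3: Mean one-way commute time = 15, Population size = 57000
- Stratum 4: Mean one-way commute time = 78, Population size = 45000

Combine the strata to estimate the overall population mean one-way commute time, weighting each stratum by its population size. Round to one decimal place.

49.4

Σ Nₕ·x̄ₕ = 47×33000 + 71×35000 + 15×57000 + 78×45000
  = 8401000
Σ Nₕ = 33000 + 35000 + 57000 + 45000 = 170000
Overall mean = 8401000 / 170000 = 49.417647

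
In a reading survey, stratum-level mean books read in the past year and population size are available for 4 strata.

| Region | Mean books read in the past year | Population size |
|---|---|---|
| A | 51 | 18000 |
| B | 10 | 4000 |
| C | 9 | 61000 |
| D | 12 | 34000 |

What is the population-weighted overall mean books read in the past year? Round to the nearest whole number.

Σ Nₕ·x̄ₕ = 1915000
Σ Nₕ = 18000 + 4000 + 61000 + 34000 = 117000
Overall mean = 1915000 / 117000 = 16.367521

16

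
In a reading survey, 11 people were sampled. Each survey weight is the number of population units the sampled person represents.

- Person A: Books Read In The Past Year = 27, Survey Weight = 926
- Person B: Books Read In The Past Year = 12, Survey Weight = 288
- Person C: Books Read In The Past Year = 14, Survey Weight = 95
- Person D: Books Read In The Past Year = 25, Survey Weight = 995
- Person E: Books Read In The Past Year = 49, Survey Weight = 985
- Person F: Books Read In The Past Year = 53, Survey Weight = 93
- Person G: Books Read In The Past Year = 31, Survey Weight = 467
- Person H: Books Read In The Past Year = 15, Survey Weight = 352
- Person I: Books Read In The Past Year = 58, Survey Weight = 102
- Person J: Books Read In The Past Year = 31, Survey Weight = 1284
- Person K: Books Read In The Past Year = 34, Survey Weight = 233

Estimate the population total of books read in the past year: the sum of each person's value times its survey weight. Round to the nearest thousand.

181000

Weighted total = 27×926 + 12×288 + 14×95 + 25×995 + 49×985 + 53×93 + 31×467 + 15×352 + 58×102 + 31×1284 + 34×233
  = 25002 + 3456 + 1330 + 24875 + 48265 + 4929 + 14477 + 5280 + 5916 + 39804 + 7922 = 181256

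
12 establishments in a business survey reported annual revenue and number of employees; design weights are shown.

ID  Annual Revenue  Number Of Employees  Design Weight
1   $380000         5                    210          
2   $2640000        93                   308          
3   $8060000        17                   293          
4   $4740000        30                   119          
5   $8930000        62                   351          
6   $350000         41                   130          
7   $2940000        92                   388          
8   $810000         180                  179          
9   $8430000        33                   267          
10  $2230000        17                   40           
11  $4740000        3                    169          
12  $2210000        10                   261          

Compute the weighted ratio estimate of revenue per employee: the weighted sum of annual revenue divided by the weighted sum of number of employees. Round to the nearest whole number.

Σ wᵢ·y = 12002080000
Σ wᵢ·x = 5×210 + 93×308 + 17×293 + 30×119 + 62×351 + 41×130 + 92×388 + 180×179 + 33×267 + 17×40 + 3×169 + 10×261
  = 1050 + 28644 + 4981 + 3570 + 21762 + 5330 + 35696 + 32220 + 8811 + 680 + 507 + 2610 = 145861
Ratio = 12002080000 / 145861 = 82284.367

82284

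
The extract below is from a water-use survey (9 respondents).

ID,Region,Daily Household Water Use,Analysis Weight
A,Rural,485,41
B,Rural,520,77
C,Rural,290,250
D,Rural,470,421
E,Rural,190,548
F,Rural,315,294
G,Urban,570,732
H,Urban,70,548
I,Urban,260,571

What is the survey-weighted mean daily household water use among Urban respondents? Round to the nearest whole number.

326

Urban rows: G, H, I
Weighted sum = 570×732 + 70×548 + 260×571
  = 417240 + 38360 + 148460 = 604060
Sum of weights = 732 + 548 + 571 = 1851
Weighted mean = 604060 / 1851 = 326.34252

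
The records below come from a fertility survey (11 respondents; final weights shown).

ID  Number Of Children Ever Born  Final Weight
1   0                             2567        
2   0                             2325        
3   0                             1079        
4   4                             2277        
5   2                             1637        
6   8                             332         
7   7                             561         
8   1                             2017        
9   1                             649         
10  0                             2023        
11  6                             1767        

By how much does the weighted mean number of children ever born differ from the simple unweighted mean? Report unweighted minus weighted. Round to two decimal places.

Unweighted sum = 29
Unweighted mean = 29 / 11 = 2.6363636
Weighted sum = 0×2567 + 0×2325 + 0×1079 + 4×2277 + 2×1637 + 8×332 + 7×561 + 1×2017 + 1×649 + 0×2023 + 6×1767
  = 0 + 0 + 0 + 9108 + 3274 + 2656 + 3927 + 2017 + 649 + 0 + 10602 = 32233
Sum of weights = 2567 + 2325 + 1079 + 2277 + 1637 + 332 + 561 + 2017 + 649 + 2023 + 1767 = 17234
Weighted mean = 32233 / 17234 = 1.8703145
Difference (unweighted minus weighted) = 0.76604914

0.77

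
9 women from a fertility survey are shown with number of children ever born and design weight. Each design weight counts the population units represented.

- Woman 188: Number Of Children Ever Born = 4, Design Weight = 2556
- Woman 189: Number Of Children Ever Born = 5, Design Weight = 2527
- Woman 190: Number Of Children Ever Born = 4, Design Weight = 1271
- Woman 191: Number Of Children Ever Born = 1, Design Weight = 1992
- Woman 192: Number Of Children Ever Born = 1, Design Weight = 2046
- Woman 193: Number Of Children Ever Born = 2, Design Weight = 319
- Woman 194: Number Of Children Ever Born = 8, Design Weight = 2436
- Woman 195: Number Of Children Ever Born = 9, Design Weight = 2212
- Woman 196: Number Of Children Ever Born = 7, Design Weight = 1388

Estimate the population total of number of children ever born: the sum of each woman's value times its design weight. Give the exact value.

Weighted total = 81731

81731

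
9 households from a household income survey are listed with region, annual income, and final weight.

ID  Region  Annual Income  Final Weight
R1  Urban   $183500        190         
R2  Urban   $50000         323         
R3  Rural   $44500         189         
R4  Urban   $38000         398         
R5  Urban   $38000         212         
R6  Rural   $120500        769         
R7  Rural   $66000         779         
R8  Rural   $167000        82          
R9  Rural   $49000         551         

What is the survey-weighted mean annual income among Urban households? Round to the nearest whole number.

66069

Urban rows: R1, R2, R4, R5
Weighted sum = 183500×190 + 50000×323 + 38000×398 + 38000×212
  = 34865000 + 16150000 + 15124000 + 8056000 = 74195000
Sum of weights = 190 + 323 + 398 + 212 = 1123
Weighted mean = 74195000 / 1123 = 66068.566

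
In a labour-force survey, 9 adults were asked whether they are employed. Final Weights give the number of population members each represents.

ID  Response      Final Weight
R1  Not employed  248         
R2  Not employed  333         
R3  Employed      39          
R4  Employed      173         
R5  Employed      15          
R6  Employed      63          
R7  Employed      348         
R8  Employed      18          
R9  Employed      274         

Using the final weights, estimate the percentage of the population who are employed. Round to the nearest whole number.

62

Sum of weights for 'Employed' = 39 + 173 + 15 + 63 + 348 + 18 + 274 = 930
Total weight = 248 + 333 + 39 + 173 + 15 + 63 + 348 + 18 + 274 = 1511
Weighted proportion = 930 / 1511 = 0.61548643 → 61.548643%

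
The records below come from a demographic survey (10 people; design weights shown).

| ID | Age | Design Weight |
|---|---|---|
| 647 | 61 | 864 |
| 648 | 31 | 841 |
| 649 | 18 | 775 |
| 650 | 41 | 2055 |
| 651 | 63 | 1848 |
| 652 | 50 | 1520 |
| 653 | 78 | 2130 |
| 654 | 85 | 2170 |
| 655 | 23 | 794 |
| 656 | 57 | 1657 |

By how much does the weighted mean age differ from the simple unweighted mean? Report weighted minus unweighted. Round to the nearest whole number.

6

Unweighted sum = 61 + 31 + 18 + 41 + 63 + 50 + 78 + 85 + 23 + 57 = 507
Unweighted mean = 507 / 10 = 50.7
Weighted sum = 61×864 + 31×841 + 18×775 + 41×2055 + 63×1848 + 50×1520 + 78×2130 + 85×2170 + 23×794 + 57×1657
  = 832705
Sum of weights = 864 + 841 + 775 + 2055 + 1848 + 1520 + 2130 + 2170 + 794 + 1657 = 14654
Weighted mean = 832705 / 14654 = 56.824417
Difference (weighted minus unweighted) = 6.1244165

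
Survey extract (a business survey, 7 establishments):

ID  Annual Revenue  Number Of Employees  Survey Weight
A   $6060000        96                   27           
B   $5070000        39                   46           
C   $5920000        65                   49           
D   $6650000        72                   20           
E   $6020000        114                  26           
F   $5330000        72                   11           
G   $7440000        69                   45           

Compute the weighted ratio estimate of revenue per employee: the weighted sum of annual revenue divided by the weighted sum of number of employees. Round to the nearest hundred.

Σ wᵢ·y = 1369870000
Σ wᵢ·x = 96×27 + 39×46 + 65×49 + 72×20 + 114×26 + 72×11 + 69×45
  = 15872
Ratio = 1369870000 / 15872 = 86307.334

86300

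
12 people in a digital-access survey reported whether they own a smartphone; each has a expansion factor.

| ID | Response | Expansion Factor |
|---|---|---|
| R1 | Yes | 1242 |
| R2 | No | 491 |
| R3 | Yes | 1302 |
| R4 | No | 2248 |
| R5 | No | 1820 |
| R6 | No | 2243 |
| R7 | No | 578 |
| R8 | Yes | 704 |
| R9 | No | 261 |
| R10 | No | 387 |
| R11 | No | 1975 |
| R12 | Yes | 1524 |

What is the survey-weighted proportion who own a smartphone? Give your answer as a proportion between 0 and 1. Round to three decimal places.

0.323

Sum of weights for 'Yes' = 1242 + 1302 + 704 + 1524 = 4772
Total weight = 1242 + 491 + 1302 + 2248 + 1820 + 2243 + 578 + 704 + 261 + 387 + 1975 + 1524 = 14775
Weighted proportion = 4772 / 14775 = 0.322978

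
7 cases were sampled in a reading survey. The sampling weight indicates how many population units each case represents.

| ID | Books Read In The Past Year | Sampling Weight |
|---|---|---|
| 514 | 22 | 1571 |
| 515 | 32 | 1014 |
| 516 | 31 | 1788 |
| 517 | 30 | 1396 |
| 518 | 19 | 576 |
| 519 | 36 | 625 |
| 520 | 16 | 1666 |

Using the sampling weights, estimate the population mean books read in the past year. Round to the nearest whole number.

26

Weighted sum = 22×1571 + 32×1014 + 31×1788 + 30×1396 + 19×576 + 36×625 + 16×1666
  = 224418
Sum of weights = 1571 + 1014 + 1788 + 1396 + 576 + 625 + 1666 = 8636
Weighted mean = 224418 / 8636 = 25.986336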